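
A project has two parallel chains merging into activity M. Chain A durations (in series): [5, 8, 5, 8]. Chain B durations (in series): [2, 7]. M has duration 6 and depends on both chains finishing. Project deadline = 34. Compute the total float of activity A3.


Forward pass: ES(A3) = sum of predecessors on chain A = 13
EF = ES + duration = 13 + 5 = 18
Backward pass: LF(M) = deadline = 34; LS(M) = 34 - 6 = 28
LF(A3) = LS(M) - sum(successors on chain A) = 28 - 8 = 20
LS = LF - duration = 20 - 5 = 15
Total float = LS - ES = 15 - 13 = 2

2


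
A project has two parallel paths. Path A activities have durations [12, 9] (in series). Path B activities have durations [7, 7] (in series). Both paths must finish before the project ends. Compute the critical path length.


Path A total = 12 + 9 = 21
Path B total = 7 + 7 = 14
Critical path = longest path = max(21, 14) = 21

21


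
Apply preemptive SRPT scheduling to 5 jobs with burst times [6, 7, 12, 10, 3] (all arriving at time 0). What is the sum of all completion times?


Since all jobs arrive at t=0, SRPT equals SPT ordering.
SPT order: [3, 6, 7, 10, 12]
Completion times:
  Job 1: p=3, C=3
  Job 2: p=6, C=9
  Job 3: p=7, C=16
  Job 4: p=10, C=26
  Job 5: p=12, C=38
Total completion time = 3 + 9 + 16 + 26 + 38 = 92

92


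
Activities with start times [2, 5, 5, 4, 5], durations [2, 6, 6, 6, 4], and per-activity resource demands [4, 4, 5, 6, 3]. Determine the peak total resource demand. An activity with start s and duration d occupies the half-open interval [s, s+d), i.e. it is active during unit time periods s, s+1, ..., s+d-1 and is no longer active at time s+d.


Each activity i is active on [start_i, start_i + duration_i).
Compute total resource usage per time slot:
  t=0: active resources = [], total = 0
  t=1: active resources = [], total = 0
  t=2: active resources = [4], total = 4
  t=3: active resources = [4], total = 4
  t=4: active resources = [6], total = 6
  t=5: active resources = [4, 5, 6, 3], total = 18
  t=6: active resources = [4, 5, 6, 3], total = 18
  t=7: active resources = [4, 5, 6, 3], total = 18
  t=8: active resources = [4, 5, 6, 3], total = 18
  t=9: active resources = [4, 5, 6], total = 15
  t=10: active resources = [4, 5], total = 9
Peak resource demand = 18

18


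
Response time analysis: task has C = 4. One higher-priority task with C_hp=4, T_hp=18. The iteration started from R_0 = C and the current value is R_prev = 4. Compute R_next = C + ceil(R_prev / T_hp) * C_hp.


R_next = C + ceil(R_prev / T_hp) * C_hp
ceil(4 / 18) = ceil(0.2222) = 1
Interference = 1 * 4 = 4
R_next = 4 + 4 = 8

8


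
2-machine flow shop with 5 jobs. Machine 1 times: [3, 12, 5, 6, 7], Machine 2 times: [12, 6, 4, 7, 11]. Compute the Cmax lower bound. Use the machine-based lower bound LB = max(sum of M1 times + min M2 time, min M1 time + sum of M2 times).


LB1 = sum(M1 times) + min(M2 times) = 33 + 4 = 37
LB2 = min(M1 times) + sum(M2 times) = 3 + 40 = 43
Lower bound = max(LB1, LB2) = max(37, 43) = 43

43


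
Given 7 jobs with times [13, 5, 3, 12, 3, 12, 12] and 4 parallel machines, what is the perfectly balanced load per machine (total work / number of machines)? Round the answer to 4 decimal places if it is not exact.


Total processing time = 13 + 5 + 3 + 12 + 3 + 12 + 12 = 60
Number of machines = 4
Ideal balanced load = 60 / 4 = 15.0

15.0


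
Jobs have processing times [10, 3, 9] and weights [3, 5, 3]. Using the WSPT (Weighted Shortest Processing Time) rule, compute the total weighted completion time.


Compute p/w ratios and sort ascending (WSPT): [(3, 5), (9, 3), (10, 3)]
Compute weighted completion times:
  Job (p=3,w=5): C=3, w*C=5*3=15
  Job (p=9,w=3): C=12, w*C=3*12=36
  Job (p=10,w=3): C=22, w*C=3*22=66
Total weighted completion time = 117

117


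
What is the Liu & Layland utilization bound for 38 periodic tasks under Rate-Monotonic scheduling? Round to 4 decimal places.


Compute 2^(1/38) = 1.0184080933
Subtract 1: 1.0184080933 - 1 = 0.0184080933
Multiply by n: 38 * 0.0184080933 = 0.6995075454
Round to 4 dp: 0.6995

0.6995


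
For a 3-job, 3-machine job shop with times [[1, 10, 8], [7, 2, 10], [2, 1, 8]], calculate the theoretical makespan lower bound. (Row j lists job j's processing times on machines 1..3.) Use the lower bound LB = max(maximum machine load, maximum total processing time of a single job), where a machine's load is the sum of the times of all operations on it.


Machine loads:
  Machine 1: 1 + 7 + 2 = 10
  Machine 2: 10 + 2 + 1 = 13
  Machine 3: 8 + 10 + 8 = 26
Max machine load = 26
Job totals:
  Job 1: 19
  Job 2: 19
  Job 3: 11
Max job total = 19
Lower bound = max(26, 19) = 26

26


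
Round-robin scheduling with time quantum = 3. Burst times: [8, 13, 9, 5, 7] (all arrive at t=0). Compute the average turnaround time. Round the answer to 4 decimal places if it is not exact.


Time quantum = 3
Execution trace:
  J1 runs 3 units, time = 3
  J2 runs 3 units, time = 6
  J3 runs 3 units, time = 9
  J4 runs 3 units, time = 12
  J5 runs 3 units, time = 15
  J1 runs 3 units, time = 18
  J2 runs 3 units, time = 21
  J3 runs 3 units, time = 24
  J4 runs 2 units, time = 26
  J5 runs 3 units, time = 29
  J1 runs 2 units, time = 31
  J2 runs 3 units, time = 34
  J3 runs 3 units, time = 37
  J5 runs 1 units, time = 38
  J2 runs 3 units, time = 41
  J2 runs 1 units, time = 42
Finish times: [31, 42, 37, 26, 38]
Average turnaround = 174/5 = 34.8

34.8


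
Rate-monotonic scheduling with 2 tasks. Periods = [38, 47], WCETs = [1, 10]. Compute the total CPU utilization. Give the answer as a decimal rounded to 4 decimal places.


Compute individual utilizations (exact fractions):
  Task 1: C/T = 1/38 (approx. 0.0263)
  Task 2: C/T = 10/47 (approx. 0.2128)
Total utilization U = 1/38 + 10/47 = 427/1786
Rounded to 4 decimal places: U = 0.2391
RM (Liu & Layland) bound for 2 tasks = 0.828427; compare with U = 427/1786 (approx. 0.239082)
U <= bound, so schedulable by RM sufficient condition.

0.2391


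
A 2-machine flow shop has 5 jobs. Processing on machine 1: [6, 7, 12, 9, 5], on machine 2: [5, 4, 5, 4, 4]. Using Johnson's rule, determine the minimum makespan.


Apply Johnson's rule:
  Group 1 (a <= b): []
  Group 2 (a > b): [(1, 6, 5), (3, 12, 5), (2, 7, 4), (4, 9, 4), (5, 5, 4)]
Optimal job order: [1, 3, 2, 4, 5]
Schedule:
  Job 1: M1 done at 6, M2 done at 11
  Job 3: M1 done at 18, M2 done at 23
  Job 2: M1 done at 25, M2 done at 29
  Job 4: M1 done at 34, M2 done at 38
  Job 5: M1 done at 39, M2 done at 43
Makespan = 43

43


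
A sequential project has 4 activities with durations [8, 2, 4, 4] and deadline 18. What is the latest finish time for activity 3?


LF(activity 3) = deadline - sum of successor durations
Successors: activities 4 through 4 with durations [4]
Sum of successor durations = 4
LF = 18 - 4 = 14

14


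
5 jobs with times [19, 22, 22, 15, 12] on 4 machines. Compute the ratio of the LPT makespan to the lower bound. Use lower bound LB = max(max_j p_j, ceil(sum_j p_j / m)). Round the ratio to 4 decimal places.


LPT order: [22, 22, 19, 15, 12]
Machine loads after assignment: [22, 22, 19, 27]
LPT makespan = 27
Lower bound = max(max_job, ceil(total/4)) = max(22, 23) = 23
Ratio = 27 / 23 = 1.1739

1.1739


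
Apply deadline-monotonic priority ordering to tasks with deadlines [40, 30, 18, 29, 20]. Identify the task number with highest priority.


Sort tasks by relative deadline (ascending):
  Task 3: deadline = 18
  Task 5: deadline = 20
  Task 4: deadline = 29
  Task 2: deadline = 30
  Task 1: deadline = 40
Priority order (highest first): [3, 5, 4, 2, 1]
Highest priority task = 3

3


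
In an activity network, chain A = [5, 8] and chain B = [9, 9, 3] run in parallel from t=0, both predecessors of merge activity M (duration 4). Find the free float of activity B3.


ES(B3) = sum of predecessors on chain B = 18
EF(B3) = ES + duration = 18 + 3 = 21
Successor of B3 is M. ES(M) = max(sum(A), sum(B)) = max(13, 21) = 21
Free float = ES(successor) - EF(current) = 21 - 21 = 0

0


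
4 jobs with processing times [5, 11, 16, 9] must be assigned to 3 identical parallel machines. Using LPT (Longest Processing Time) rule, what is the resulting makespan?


Sort jobs in decreasing order (LPT): [16, 11, 9, 5]
Assign each job to the least loaded machine:
  Machine 1: jobs [16], load = 16
  Machine 2: jobs [11], load = 11
  Machine 3: jobs [9, 5], load = 14
Makespan = max load = 16

16


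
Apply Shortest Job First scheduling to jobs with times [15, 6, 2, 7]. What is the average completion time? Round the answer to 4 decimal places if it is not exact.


SJF order (ascending): [2, 6, 7, 15]
Completion times:
  Job 1: burst=2, C=2
  Job 2: burst=6, C=8
  Job 3: burst=7, C=15
  Job 4: burst=15, C=30
Average completion = 55/4 = 13.75

13.75


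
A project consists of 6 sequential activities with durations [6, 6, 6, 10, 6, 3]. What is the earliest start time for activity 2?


Activity 2 starts after activities 1 through 1 complete.
Predecessor durations: [6]
ES = 6 = 6

6


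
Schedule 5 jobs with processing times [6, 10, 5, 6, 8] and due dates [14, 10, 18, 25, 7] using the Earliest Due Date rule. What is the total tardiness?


Sort by due date (EDD order): [(8, 7), (10, 10), (6, 14), (5, 18), (6, 25)]
Compute completion times and tardiness:
  Job 1: p=8, d=7, C=8, tardiness=max(0,8-7)=1
  Job 2: p=10, d=10, C=18, tardiness=max(0,18-10)=8
  Job 3: p=6, d=14, C=24, tardiness=max(0,24-14)=10
  Job 4: p=5, d=18, C=29, tardiness=max(0,29-18)=11
  Job 5: p=6, d=25, C=35, tardiness=max(0,35-25)=10
Total tardiness = 40

40


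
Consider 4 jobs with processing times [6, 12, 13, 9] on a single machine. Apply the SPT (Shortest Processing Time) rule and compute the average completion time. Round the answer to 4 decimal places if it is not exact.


Sort jobs by processing time (SPT order): [6, 9, 12, 13]
Compute completion times sequentially:
  Job 1: processing = 6, completes at 6
  Job 2: processing = 9, completes at 15
  Job 3: processing = 12, completes at 27
  Job 4: processing = 13, completes at 40
Sum of completion times = 88
Average completion time = 88/4 = 22.0

22.0


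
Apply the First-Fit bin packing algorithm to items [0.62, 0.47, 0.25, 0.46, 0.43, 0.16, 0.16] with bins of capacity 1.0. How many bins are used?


Place items sequentially using First-Fit:
  Item 0.62 -> new Bin 1
  Item 0.47 -> new Bin 2
  Item 0.25 -> Bin 1 (now 0.87)
  Item 0.46 -> Bin 2 (now 0.93)
  Item 0.43 -> new Bin 3
  Item 0.16 -> Bin 3 (now 0.59)
  Item 0.16 -> Bin 3 (now 0.75)
Total bins used = 3

3


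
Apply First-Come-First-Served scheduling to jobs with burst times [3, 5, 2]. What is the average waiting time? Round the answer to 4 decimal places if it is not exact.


FCFS order (as given): [3, 5, 2]
Waiting times:
  Job 1: wait = 0
  Job 2: wait = 3
  Job 3: wait = 8
Sum of waiting times = 11
Average waiting time = 11/3 = 3.6667

3.6667


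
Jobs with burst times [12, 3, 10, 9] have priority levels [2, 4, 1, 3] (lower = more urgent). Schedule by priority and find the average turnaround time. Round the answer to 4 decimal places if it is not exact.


Sort by priority (ascending = highest first):
Order: [(1, 10), (2, 12), (3, 9), (4, 3)]
Completion times:
  Priority 1, burst=10, C=10
  Priority 2, burst=12, C=22
  Priority 3, burst=9, C=31
  Priority 4, burst=3, C=34
Average turnaround = 97/4 = 24.25

24.25


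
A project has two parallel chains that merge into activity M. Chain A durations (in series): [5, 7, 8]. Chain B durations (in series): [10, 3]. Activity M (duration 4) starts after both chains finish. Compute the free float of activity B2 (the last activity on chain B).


ES(B2) = sum of predecessors on chain B = 10
EF(B2) = ES + duration = 10 + 3 = 13
Successor of B2 is M. ES(M) = max(sum(A), sum(B)) = max(20, 13) = 20
Free float = ES(successor) - EF(current) = 20 - 13 = 7

7


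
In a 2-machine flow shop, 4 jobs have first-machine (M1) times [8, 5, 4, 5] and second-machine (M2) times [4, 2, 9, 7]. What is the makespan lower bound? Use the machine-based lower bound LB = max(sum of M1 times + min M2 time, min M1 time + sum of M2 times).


LB1 = sum(M1 times) + min(M2 times) = 22 + 2 = 24
LB2 = min(M1 times) + sum(M2 times) = 4 + 22 = 26
Lower bound = max(LB1, LB2) = max(24, 26) = 26

26


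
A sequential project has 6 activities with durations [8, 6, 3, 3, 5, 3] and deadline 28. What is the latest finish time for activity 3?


LF(activity 3) = deadline - sum of successor durations
Successors: activities 4 through 6 with durations [3, 5, 3]
Sum of successor durations = 11
LF = 28 - 11 = 17

17


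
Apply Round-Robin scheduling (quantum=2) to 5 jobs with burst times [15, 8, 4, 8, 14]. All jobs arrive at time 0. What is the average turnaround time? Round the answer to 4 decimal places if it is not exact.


Time quantum = 2
Execution trace:
  J1 runs 2 units, time = 2
  J2 runs 2 units, time = 4
  J3 runs 2 units, time = 6
  J4 runs 2 units, time = 8
  J5 runs 2 units, time = 10
  J1 runs 2 units, time = 12
  J2 runs 2 units, time = 14
  J3 runs 2 units, time = 16
  J4 runs 2 units, time = 18
  J5 runs 2 units, time = 20
  J1 runs 2 units, time = 22
  J2 runs 2 units, time = 24
  J4 runs 2 units, time = 26
  J5 runs 2 units, time = 28
  J1 runs 2 units, time = 30
  J2 runs 2 units, time = 32
  J4 runs 2 units, time = 34
  J5 runs 2 units, time = 36
  J1 runs 2 units, time = 38
  J5 runs 2 units, time = 40
  J1 runs 2 units, time = 42
  J5 runs 2 units, time = 44
  J1 runs 2 units, time = 46
  J5 runs 2 units, time = 48
  J1 runs 1 units, time = 49
Finish times: [49, 32, 16, 34, 48]
Average turnaround = 179/5 = 35.8

35.8


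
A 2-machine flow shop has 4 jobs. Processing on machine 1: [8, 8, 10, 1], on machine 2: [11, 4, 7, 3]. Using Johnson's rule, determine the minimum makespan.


Apply Johnson's rule:
  Group 1 (a <= b): [(4, 1, 3), (1, 8, 11)]
  Group 2 (a > b): [(3, 10, 7), (2, 8, 4)]
Optimal job order: [4, 1, 3, 2]
Schedule:
  Job 4: M1 done at 1, M2 done at 4
  Job 1: M1 done at 9, M2 done at 20
  Job 3: M1 done at 19, M2 done at 27
  Job 2: M1 done at 27, M2 done at 31
Makespan = 31

31


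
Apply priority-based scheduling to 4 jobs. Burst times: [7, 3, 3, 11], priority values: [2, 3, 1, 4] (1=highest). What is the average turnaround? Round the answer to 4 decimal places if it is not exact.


Sort by priority (ascending = highest first):
Order: [(1, 3), (2, 7), (3, 3), (4, 11)]
Completion times:
  Priority 1, burst=3, C=3
  Priority 2, burst=7, C=10
  Priority 3, burst=3, C=13
  Priority 4, burst=11, C=24
Average turnaround = 50/4 = 12.5

12.5


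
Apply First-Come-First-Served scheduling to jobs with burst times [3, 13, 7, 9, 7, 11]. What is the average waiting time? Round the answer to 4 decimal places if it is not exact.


FCFS order (as given): [3, 13, 7, 9, 7, 11]
Waiting times:
  Job 1: wait = 0
  Job 2: wait = 3
  Job 3: wait = 16
  Job 4: wait = 23
  Job 5: wait = 32
  Job 6: wait = 39
Sum of waiting times = 113
Average waiting time = 113/6 = 18.8333

18.8333


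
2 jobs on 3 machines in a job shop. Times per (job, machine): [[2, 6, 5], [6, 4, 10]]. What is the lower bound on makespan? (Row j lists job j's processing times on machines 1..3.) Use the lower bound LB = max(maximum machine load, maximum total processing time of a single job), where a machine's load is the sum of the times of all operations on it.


Machine loads:
  Machine 1: 2 + 6 = 8
  Machine 2: 6 + 4 = 10
  Machine 3: 5 + 10 = 15
Max machine load = 15
Job totals:
  Job 1: 13
  Job 2: 20
Max job total = 20
Lower bound = max(15, 20) = 20

20


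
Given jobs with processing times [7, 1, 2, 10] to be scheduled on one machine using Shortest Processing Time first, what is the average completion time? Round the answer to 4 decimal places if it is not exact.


Sort jobs by processing time (SPT order): [1, 2, 7, 10]
Compute completion times sequentially:
  Job 1: processing = 1, completes at 1
  Job 2: processing = 2, completes at 3
  Job 3: processing = 7, completes at 10
  Job 4: processing = 10, completes at 20
Sum of completion times = 34
Average completion time = 34/4 = 8.5

8.5


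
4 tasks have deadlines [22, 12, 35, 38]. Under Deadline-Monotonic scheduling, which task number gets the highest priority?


Sort tasks by relative deadline (ascending):
  Task 2: deadline = 12
  Task 1: deadline = 22
  Task 3: deadline = 35
  Task 4: deadline = 38
Priority order (highest first): [2, 1, 3, 4]
Highest priority task = 2

2


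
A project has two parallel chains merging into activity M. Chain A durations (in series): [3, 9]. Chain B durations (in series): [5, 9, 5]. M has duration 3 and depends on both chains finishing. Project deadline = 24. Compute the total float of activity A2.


Forward pass: ES(A2) = sum of predecessors on chain A = 3
EF = ES + duration = 3 + 9 = 12
Backward pass: LF(M) = deadline = 24; LS(M) = 24 - 3 = 21
LF(A2) = LS(M) - sum(successors on chain A) = 21 - 0 = 21
LS = LF - duration = 21 - 9 = 12
Total float = LS - ES = 12 - 3 = 9

9


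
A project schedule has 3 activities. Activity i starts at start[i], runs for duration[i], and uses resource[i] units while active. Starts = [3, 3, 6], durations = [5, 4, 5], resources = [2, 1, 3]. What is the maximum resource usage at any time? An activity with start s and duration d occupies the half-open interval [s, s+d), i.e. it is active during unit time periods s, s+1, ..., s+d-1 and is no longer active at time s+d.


Each activity i is active on [start_i, start_i + duration_i).
Compute total resource usage per time slot:
  t=0: active resources = [], total = 0
  t=1: active resources = [], total = 0
  t=2: active resources = [], total = 0
  t=3: active resources = [2, 1], total = 3
  t=4: active resources = [2, 1], total = 3
  t=5: active resources = [2, 1], total = 3
  t=6: active resources = [2, 1, 3], total = 6
  t=7: active resources = [2, 3], total = 5
  t=8: active resources = [3], total = 3
  t=9: active resources = [3], total = 3
  t=10: active resources = [3], total = 3
Peak resource demand = 6

6


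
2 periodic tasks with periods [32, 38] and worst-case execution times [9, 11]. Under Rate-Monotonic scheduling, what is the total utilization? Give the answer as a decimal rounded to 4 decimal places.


Compute individual utilizations (exact fractions):
  Task 1: C/T = 9/32 (approx. 0.2813)
  Task 2: C/T = 11/38 (approx. 0.2895)
Total utilization U = 9/32 + 11/38 = 347/608
Rounded to 4 decimal places: U = 0.5707
RM (Liu & Layland) bound for 2 tasks = 0.828427; compare with U = 347/608 (approx. 0.570724)
U <= bound, so schedulable by RM sufficient condition.

0.5707


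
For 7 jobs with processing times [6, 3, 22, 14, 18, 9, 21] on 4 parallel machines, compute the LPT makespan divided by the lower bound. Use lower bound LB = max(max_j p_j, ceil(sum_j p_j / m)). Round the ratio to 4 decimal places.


LPT order: [22, 21, 18, 14, 9, 6, 3]
Machine loads after assignment: [22, 24, 24, 23]
LPT makespan = 24
Lower bound = max(max_job, ceil(total/4)) = max(22, 24) = 24
Ratio = 24 / 24 = 1.0

1.0


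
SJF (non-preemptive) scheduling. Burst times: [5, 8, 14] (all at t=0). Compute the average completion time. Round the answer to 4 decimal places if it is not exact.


SJF order (ascending): [5, 8, 14]
Completion times:
  Job 1: burst=5, C=5
  Job 2: burst=8, C=13
  Job 3: burst=14, C=27
Average completion = 45/3 = 15.0

15.0


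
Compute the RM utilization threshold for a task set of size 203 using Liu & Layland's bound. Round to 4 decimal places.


Compute 2^(1/203) = 1.0034203542
Subtract 1: 1.0034203542 - 1 = 0.0034203542
Multiply by n: 203 * 0.0034203542 = 0.6943319026
Round to 4 dp: 0.6943

0.6943


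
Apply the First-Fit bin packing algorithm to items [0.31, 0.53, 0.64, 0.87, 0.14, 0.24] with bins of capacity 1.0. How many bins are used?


Place items sequentially using First-Fit:
  Item 0.31 -> new Bin 1
  Item 0.53 -> Bin 1 (now 0.84)
  Item 0.64 -> new Bin 2
  Item 0.87 -> new Bin 3
  Item 0.14 -> Bin 1 (now 0.98)
  Item 0.24 -> Bin 2 (now 0.88)
Total bins used = 3

3


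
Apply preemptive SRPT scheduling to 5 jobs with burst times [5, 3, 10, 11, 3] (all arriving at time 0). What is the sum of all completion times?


Since all jobs arrive at t=0, SRPT equals SPT ordering.
SPT order: [3, 3, 5, 10, 11]
Completion times:
  Job 1: p=3, C=3
  Job 2: p=3, C=6
  Job 3: p=5, C=11
  Job 4: p=10, C=21
  Job 5: p=11, C=32
Total completion time = 3 + 6 + 11 + 21 + 32 = 73

73


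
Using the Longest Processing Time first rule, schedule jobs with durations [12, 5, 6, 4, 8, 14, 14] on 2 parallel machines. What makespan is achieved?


Sort jobs in decreasing order (LPT): [14, 14, 12, 8, 6, 5, 4]
Assign each job to the least loaded machine:
  Machine 1: jobs [14, 12, 5], load = 31
  Machine 2: jobs [14, 8, 6, 4], load = 32
Makespan = max load = 32

32


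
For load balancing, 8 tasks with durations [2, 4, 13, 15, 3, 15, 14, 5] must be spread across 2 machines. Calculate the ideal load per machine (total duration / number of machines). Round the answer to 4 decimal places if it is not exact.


Total processing time = 2 + 4 + 13 + 15 + 3 + 15 + 14 + 5 = 71
Number of machines = 2
Ideal balanced load = 71 / 2 = 35.5

35.5


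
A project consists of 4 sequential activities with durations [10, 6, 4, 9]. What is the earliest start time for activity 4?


Activity 4 starts after activities 1 through 3 complete.
Predecessor durations: [10, 6, 4]
ES = 10 + 6 + 4 = 20

20


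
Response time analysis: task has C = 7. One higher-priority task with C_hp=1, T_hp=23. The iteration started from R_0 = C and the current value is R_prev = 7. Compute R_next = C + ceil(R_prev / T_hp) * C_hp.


R_next = C + ceil(R_prev / T_hp) * C_hp
ceil(7 / 23) = ceil(0.3043) = 1
Interference = 1 * 1 = 1
R_next = 7 + 1 = 8

8


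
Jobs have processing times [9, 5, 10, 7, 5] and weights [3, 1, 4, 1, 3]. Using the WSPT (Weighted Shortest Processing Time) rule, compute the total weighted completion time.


Compute p/w ratios and sort ascending (WSPT): [(5, 3), (10, 4), (9, 3), (5, 1), (7, 1)]
Compute weighted completion times:
  Job (p=5,w=3): C=5, w*C=3*5=15
  Job (p=10,w=4): C=15, w*C=4*15=60
  Job (p=9,w=3): C=24, w*C=3*24=72
  Job (p=5,w=1): C=29, w*C=1*29=29
  Job (p=7,w=1): C=36, w*C=1*36=36
Total weighted completion time = 212

212


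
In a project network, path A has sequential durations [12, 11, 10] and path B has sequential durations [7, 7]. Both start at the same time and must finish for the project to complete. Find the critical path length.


Path A total = 12 + 11 + 10 = 33
Path B total = 7 + 7 = 14
Critical path = longest path = max(33, 14) = 33

33


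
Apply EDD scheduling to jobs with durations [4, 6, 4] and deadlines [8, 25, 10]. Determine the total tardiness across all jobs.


Sort by due date (EDD order): [(4, 8), (4, 10), (6, 25)]
Compute completion times and tardiness:
  Job 1: p=4, d=8, C=4, tardiness=max(0,4-8)=0
  Job 2: p=4, d=10, C=8, tardiness=max(0,8-10)=0
  Job 3: p=6, d=25, C=14, tardiness=max(0,14-25)=0
Total tardiness = 0

0


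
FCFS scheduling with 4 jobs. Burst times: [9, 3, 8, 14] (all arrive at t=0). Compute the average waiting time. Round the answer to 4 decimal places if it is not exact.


FCFS order (as given): [9, 3, 8, 14]
Waiting times:
  Job 1: wait = 0
  Job 2: wait = 9
  Job 3: wait = 12
  Job 4: wait = 20
Sum of waiting times = 41
Average waiting time = 41/4 = 10.25

10.25


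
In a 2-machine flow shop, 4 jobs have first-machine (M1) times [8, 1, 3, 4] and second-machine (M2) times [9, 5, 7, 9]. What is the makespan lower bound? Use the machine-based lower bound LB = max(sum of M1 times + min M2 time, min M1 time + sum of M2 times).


LB1 = sum(M1 times) + min(M2 times) = 16 + 5 = 21
LB2 = min(M1 times) + sum(M2 times) = 1 + 30 = 31
Lower bound = max(LB1, LB2) = max(21, 31) = 31

31


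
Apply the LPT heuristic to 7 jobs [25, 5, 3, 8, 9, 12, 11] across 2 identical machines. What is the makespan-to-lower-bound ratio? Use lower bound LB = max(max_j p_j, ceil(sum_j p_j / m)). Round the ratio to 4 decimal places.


LPT order: [25, 12, 11, 9, 8, 5, 3]
Machine loads after assignment: [36, 37]
LPT makespan = 37
Lower bound = max(max_job, ceil(total/2)) = max(25, 37) = 37
Ratio = 37 / 37 = 1.0

1.0


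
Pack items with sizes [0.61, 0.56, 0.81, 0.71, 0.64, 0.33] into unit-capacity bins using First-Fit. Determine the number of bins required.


Place items sequentially using First-Fit:
  Item 0.61 -> new Bin 1
  Item 0.56 -> new Bin 2
  Item 0.81 -> new Bin 3
  Item 0.71 -> new Bin 4
  Item 0.64 -> new Bin 5
  Item 0.33 -> Bin 1 (now 0.94)
Total bins used = 5

5


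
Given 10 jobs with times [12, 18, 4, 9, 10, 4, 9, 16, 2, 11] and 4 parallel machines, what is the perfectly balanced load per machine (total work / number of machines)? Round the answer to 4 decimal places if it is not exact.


Total processing time = 12 + 18 + 4 + 9 + 10 + 4 + 9 + 16 + 2 + 11 = 95
Number of machines = 4
Ideal balanced load = 95 / 4 = 23.75

23.75


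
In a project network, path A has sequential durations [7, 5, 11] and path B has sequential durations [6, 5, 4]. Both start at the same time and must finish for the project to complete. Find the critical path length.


Path A total = 7 + 5 + 11 = 23
Path B total = 6 + 5 + 4 = 15
Critical path = longest path = max(23, 15) = 23

23


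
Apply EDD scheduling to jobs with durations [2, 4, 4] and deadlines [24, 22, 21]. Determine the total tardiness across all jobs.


Sort by due date (EDD order): [(4, 21), (4, 22), (2, 24)]
Compute completion times and tardiness:
  Job 1: p=4, d=21, C=4, tardiness=max(0,4-21)=0
  Job 2: p=4, d=22, C=8, tardiness=max(0,8-22)=0
  Job 3: p=2, d=24, C=10, tardiness=max(0,10-24)=0
Total tardiness = 0

0


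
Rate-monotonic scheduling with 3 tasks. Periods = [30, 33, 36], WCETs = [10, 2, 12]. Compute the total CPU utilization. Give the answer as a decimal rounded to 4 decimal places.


Compute individual utilizations (exact fractions):
  Task 1: C/T = 10/30 = 1/3 (approx. 0.3333)
  Task 2: C/T = 2/33 (approx. 0.0606)
  Task 3: C/T = 12/36 = 1/3 (approx. 0.3333)
Total utilization U = 1/3 + 2/33 + 1/3 = 8/11
Rounded to 4 decimal places: U = 0.7273
RM (Liu & Layland) bound for 3 tasks = 0.779763; compare with U = 8/11 (approx. 0.727273)
U <= bound, so schedulable by RM sufficient condition.

0.7273


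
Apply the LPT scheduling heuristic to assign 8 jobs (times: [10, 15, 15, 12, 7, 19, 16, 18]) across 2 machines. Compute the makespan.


Sort jobs in decreasing order (LPT): [19, 18, 16, 15, 15, 12, 10, 7]
Assign each job to the least loaded machine:
  Machine 1: jobs [19, 15, 15, 7], load = 56
  Machine 2: jobs [18, 16, 12, 10], load = 56
Makespan = max load = 56

56


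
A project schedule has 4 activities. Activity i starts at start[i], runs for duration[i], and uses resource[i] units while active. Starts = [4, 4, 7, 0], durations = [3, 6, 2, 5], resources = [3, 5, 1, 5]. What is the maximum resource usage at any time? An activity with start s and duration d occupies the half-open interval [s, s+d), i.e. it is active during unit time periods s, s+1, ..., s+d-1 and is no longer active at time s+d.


Each activity i is active on [start_i, start_i + duration_i).
Compute total resource usage per time slot:
  t=0: active resources = [5], total = 5
  t=1: active resources = [5], total = 5
  t=2: active resources = [5], total = 5
  t=3: active resources = [5], total = 5
  t=4: active resources = [3, 5, 5], total = 13
  t=5: active resources = [3, 5], total = 8
  t=6: active resources = [3, 5], total = 8
  t=7: active resources = [5, 1], total = 6
  t=8: active resources = [5, 1], total = 6
  t=9: active resources = [5], total = 5
Peak resource demand = 13

13


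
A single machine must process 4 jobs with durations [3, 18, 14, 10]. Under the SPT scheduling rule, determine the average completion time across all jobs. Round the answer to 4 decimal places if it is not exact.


Sort jobs by processing time (SPT order): [3, 10, 14, 18]
Compute completion times sequentially:
  Job 1: processing = 3, completes at 3
  Job 2: processing = 10, completes at 13
  Job 3: processing = 14, completes at 27
  Job 4: processing = 18, completes at 45
Sum of completion times = 88
Average completion time = 88/4 = 22.0

22.0


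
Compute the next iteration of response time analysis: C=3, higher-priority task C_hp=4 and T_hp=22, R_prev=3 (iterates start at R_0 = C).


R_next = C + ceil(R_prev / T_hp) * C_hp
ceil(3 / 22) = ceil(0.1364) = 1
Interference = 1 * 4 = 4
R_next = 3 + 4 = 7

7


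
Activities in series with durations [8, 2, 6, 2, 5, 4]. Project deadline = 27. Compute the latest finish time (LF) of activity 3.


LF(activity 3) = deadline - sum of successor durations
Successors: activities 4 through 6 with durations [2, 5, 4]
Sum of successor durations = 11
LF = 27 - 11 = 16

16


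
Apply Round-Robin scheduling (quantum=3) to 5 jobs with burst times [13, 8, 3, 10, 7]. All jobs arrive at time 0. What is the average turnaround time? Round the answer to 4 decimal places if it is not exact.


Time quantum = 3
Execution trace:
  J1 runs 3 units, time = 3
  J2 runs 3 units, time = 6
  J3 runs 3 units, time = 9
  J4 runs 3 units, time = 12
  J5 runs 3 units, time = 15
  J1 runs 3 units, time = 18
  J2 runs 3 units, time = 21
  J4 runs 3 units, time = 24
  J5 runs 3 units, time = 27
  J1 runs 3 units, time = 30
  J2 runs 2 units, time = 32
  J4 runs 3 units, time = 35
  J5 runs 1 units, time = 36
  J1 runs 3 units, time = 39
  J4 runs 1 units, time = 40
  J1 runs 1 units, time = 41
Finish times: [41, 32, 9, 40, 36]
Average turnaround = 158/5 = 31.6

31.6


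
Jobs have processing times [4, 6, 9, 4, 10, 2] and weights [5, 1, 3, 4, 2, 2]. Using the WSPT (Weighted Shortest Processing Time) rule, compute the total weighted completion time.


Compute p/w ratios and sort ascending (WSPT): [(4, 5), (4, 4), (2, 2), (9, 3), (10, 2), (6, 1)]
Compute weighted completion times:
  Job (p=4,w=5): C=4, w*C=5*4=20
  Job (p=4,w=4): C=8, w*C=4*8=32
  Job (p=2,w=2): C=10, w*C=2*10=20
  Job (p=9,w=3): C=19, w*C=3*19=57
  Job (p=10,w=2): C=29, w*C=2*29=58
  Job (p=6,w=1): C=35, w*C=1*35=35
Total weighted completion time = 222

222


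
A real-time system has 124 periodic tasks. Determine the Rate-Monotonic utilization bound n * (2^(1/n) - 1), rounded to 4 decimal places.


Compute 2^(1/124) = 1.0056055492
Subtract 1: 1.0056055492 - 1 = 0.0056055492
Multiply by n: 124 * 0.0056055492 = 0.6950881008
Round to 4 dp: 0.6951

0.6951


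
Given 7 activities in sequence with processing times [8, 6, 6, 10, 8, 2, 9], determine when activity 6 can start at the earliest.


Activity 6 starts after activities 1 through 5 complete.
Predecessor durations: [8, 6, 6, 10, 8]
ES = 8 + 6 + 6 + 10 + 8 = 38

38


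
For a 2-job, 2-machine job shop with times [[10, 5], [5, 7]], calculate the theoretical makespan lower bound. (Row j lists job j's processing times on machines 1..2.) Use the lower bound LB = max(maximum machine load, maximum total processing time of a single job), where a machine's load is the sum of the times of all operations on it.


Machine loads:
  Machine 1: 10 + 5 = 15
  Machine 2: 5 + 7 = 12
Max machine load = 15
Job totals:
  Job 1: 15
  Job 2: 12
Max job total = 15
Lower bound = max(15, 15) = 15

15


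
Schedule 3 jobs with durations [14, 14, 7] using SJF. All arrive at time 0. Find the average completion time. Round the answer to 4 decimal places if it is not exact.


SJF order (ascending): [7, 14, 14]
Completion times:
  Job 1: burst=7, C=7
  Job 2: burst=14, C=21
  Job 3: burst=14, C=35
Average completion = 63/3 = 21.0

21.0


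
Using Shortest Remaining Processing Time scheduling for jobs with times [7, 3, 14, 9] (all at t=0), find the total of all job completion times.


Since all jobs arrive at t=0, SRPT equals SPT ordering.
SPT order: [3, 7, 9, 14]
Completion times:
  Job 1: p=3, C=3
  Job 2: p=7, C=10
  Job 3: p=9, C=19
  Job 4: p=14, C=33
Total completion time = 3 + 10 + 19 + 33 = 65

65


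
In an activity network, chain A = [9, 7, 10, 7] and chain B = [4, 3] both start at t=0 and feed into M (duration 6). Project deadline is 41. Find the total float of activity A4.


Forward pass: ES(A4) = sum of predecessors on chain A = 26
EF = ES + duration = 26 + 7 = 33
Backward pass: LF(M) = deadline = 41; LS(M) = 41 - 6 = 35
LF(A4) = LS(M) - sum(successors on chain A) = 35 - 0 = 35
LS = LF - duration = 35 - 7 = 28
Total float = LS - ES = 28 - 26 = 2

2


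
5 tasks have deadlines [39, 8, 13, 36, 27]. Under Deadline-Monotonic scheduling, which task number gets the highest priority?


Sort tasks by relative deadline (ascending):
  Task 2: deadline = 8
  Task 3: deadline = 13
  Task 5: deadline = 27
  Task 4: deadline = 36
  Task 1: deadline = 39
Priority order (highest first): [2, 3, 5, 4, 1]
Highest priority task = 2

2


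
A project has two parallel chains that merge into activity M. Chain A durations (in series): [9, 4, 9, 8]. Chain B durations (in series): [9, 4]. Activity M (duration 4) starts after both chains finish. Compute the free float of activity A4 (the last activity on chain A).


ES(A4) = sum of predecessors on chain A = 22
EF(A4) = ES + duration = 22 + 8 = 30
Successor of A4 is M. ES(M) = max(sum(A), sum(B)) = max(30, 13) = 30
Free float = ES(successor) - EF(current) = 30 - 30 = 0

0


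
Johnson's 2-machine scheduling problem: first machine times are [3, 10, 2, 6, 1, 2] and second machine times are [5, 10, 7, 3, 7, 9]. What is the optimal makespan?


Apply Johnson's rule:
  Group 1 (a <= b): [(5, 1, 7), (3, 2, 7), (6, 2, 9), (1, 3, 5), (2, 10, 10)]
  Group 2 (a > b): [(4, 6, 3)]
Optimal job order: [5, 3, 6, 1, 2, 4]
Schedule:
  Job 5: M1 done at 1, M2 done at 8
  Job 3: M1 done at 3, M2 done at 15
  Job 6: M1 done at 5, M2 done at 24
  Job 1: M1 done at 8, M2 done at 29
  Job 2: M1 done at 18, M2 done at 39
  Job 4: M1 done at 24, M2 done at 42
Makespan = 42

42


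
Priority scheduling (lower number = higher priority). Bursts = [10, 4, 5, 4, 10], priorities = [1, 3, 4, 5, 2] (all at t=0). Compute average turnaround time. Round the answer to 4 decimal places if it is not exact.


Sort by priority (ascending = highest first):
Order: [(1, 10), (2, 10), (3, 4), (4, 5), (5, 4)]
Completion times:
  Priority 1, burst=10, C=10
  Priority 2, burst=10, C=20
  Priority 3, burst=4, C=24
  Priority 4, burst=5, C=29
  Priority 5, burst=4, C=33
Average turnaround = 116/5 = 23.2

23.2


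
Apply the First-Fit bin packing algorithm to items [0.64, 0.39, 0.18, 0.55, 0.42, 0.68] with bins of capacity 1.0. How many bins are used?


Place items sequentially using First-Fit:
  Item 0.64 -> new Bin 1
  Item 0.39 -> new Bin 2
  Item 0.18 -> Bin 1 (now 0.82)
  Item 0.55 -> Bin 2 (now 0.94)
  Item 0.42 -> new Bin 3
  Item 0.68 -> new Bin 4
Total bins used = 4

4


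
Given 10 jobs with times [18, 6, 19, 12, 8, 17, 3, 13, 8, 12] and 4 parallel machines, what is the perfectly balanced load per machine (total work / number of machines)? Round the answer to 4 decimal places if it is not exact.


Total processing time = 18 + 6 + 19 + 12 + 8 + 17 + 3 + 13 + 8 + 12 = 116
Number of machines = 4
Ideal balanced load = 116 / 4 = 29.0

29.0


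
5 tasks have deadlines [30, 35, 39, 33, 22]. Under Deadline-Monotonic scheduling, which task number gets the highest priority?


Sort tasks by relative deadline (ascending):
  Task 5: deadline = 22
  Task 1: deadline = 30
  Task 4: deadline = 33
  Task 2: deadline = 35
  Task 3: deadline = 39
Priority order (highest first): [5, 1, 4, 2, 3]
Highest priority task = 5

5


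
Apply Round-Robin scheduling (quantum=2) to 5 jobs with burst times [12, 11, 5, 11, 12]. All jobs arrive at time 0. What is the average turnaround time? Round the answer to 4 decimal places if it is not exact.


Time quantum = 2
Execution trace:
  J1 runs 2 units, time = 2
  J2 runs 2 units, time = 4
  J3 runs 2 units, time = 6
  J4 runs 2 units, time = 8
  J5 runs 2 units, time = 10
  J1 runs 2 units, time = 12
  J2 runs 2 units, time = 14
  J3 runs 2 units, time = 16
  J4 runs 2 units, time = 18
  J5 runs 2 units, time = 20
  J1 runs 2 units, time = 22
  J2 runs 2 units, time = 24
  J3 runs 1 units, time = 25
  J4 runs 2 units, time = 27
  J5 runs 2 units, time = 29
  J1 runs 2 units, time = 31
  J2 runs 2 units, time = 33
  J4 runs 2 units, time = 35
  J5 runs 2 units, time = 37
  J1 runs 2 units, time = 39
  J2 runs 2 units, time = 41
  J4 runs 2 units, time = 43
  J5 runs 2 units, time = 45
  J1 runs 2 units, time = 47
  J2 runs 1 units, time = 48
  J4 runs 1 units, time = 49
  J5 runs 2 units, time = 51
Finish times: [47, 48, 25, 49, 51]
Average turnaround = 220/5 = 44.0

44.0


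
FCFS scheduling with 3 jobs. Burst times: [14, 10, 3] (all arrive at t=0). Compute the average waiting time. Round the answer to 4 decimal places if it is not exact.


FCFS order (as given): [14, 10, 3]
Waiting times:
  Job 1: wait = 0
  Job 2: wait = 14
  Job 3: wait = 24
Sum of waiting times = 38
Average waiting time = 38/3 = 12.6667

12.6667


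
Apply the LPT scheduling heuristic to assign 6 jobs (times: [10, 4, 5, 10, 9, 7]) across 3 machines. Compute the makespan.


Sort jobs in decreasing order (LPT): [10, 10, 9, 7, 5, 4]
Assign each job to the least loaded machine:
  Machine 1: jobs [10, 5], load = 15
  Machine 2: jobs [10, 4], load = 14
  Machine 3: jobs [9, 7], load = 16
Makespan = max load = 16

16


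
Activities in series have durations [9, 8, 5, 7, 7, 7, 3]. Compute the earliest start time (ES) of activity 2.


Activity 2 starts after activities 1 through 1 complete.
Predecessor durations: [9]
ES = 9 = 9

9


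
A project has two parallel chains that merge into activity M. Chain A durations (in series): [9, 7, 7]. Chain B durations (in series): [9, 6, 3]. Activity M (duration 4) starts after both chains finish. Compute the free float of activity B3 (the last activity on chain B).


ES(B3) = sum of predecessors on chain B = 15
EF(B3) = ES + duration = 15 + 3 = 18
Successor of B3 is M. ES(M) = max(sum(A), sum(B)) = max(23, 18) = 23
Free float = ES(successor) - EF(current) = 23 - 18 = 5

5


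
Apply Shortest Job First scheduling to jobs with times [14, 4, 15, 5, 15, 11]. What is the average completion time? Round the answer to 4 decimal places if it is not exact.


SJF order (ascending): [4, 5, 11, 14, 15, 15]
Completion times:
  Job 1: burst=4, C=4
  Job 2: burst=5, C=9
  Job 3: burst=11, C=20
  Job 4: burst=14, C=34
  Job 5: burst=15, C=49
  Job 6: burst=15, C=64
Average completion = 180/6 = 30.0

30.0


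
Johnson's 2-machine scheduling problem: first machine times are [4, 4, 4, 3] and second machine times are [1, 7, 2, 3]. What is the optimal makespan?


Apply Johnson's rule:
  Group 1 (a <= b): [(4, 3, 3), (2, 4, 7)]
  Group 2 (a > b): [(3, 4, 2), (1, 4, 1)]
Optimal job order: [4, 2, 3, 1]
Schedule:
  Job 4: M1 done at 3, M2 done at 6
  Job 2: M1 done at 7, M2 done at 14
  Job 3: M1 done at 11, M2 done at 16
  Job 1: M1 done at 15, M2 done at 17
Makespan = 17

17


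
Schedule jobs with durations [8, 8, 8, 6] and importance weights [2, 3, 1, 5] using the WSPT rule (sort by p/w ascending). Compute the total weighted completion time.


Compute p/w ratios and sort ascending (WSPT): [(6, 5), (8, 3), (8, 2), (8, 1)]
Compute weighted completion times:
  Job (p=6,w=5): C=6, w*C=5*6=30
  Job (p=8,w=3): C=14, w*C=3*14=42
  Job (p=8,w=2): C=22, w*C=2*22=44
  Job (p=8,w=1): C=30, w*C=1*30=30
Total weighted completion time = 146

146


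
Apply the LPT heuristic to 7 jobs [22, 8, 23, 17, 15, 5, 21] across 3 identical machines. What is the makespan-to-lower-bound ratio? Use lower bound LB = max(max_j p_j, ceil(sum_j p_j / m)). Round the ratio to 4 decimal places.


LPT order: [23, 22, 21, 17, 15, 8, 5]
Machine loads after assignment: [36, 37, 38]
LPT makespan = 38
Lower bound = max(max_job, ceil(total/3)) = max(23, 37) = 37
Ratio = 38 / 37 = 1.027

1.027
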